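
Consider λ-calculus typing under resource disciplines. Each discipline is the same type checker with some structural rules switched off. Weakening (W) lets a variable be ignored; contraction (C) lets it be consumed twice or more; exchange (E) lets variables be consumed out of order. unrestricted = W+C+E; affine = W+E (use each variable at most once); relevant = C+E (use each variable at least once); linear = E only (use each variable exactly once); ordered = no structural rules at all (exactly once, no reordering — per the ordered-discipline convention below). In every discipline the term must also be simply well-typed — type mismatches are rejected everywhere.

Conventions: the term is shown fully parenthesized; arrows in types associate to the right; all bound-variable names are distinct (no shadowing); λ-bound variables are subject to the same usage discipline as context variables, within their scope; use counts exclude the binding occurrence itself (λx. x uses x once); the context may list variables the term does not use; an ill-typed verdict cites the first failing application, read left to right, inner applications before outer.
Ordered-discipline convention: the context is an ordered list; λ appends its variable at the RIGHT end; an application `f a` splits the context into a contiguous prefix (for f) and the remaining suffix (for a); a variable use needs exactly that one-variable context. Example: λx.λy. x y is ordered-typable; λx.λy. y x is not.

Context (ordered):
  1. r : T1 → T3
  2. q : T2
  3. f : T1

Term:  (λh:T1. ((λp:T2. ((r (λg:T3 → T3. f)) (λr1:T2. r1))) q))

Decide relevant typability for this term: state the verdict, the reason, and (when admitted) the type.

no — not simply typable
variable uses: r ×1; q ×1; f ×1; h [bound] ×0; p [bound] ×0; g [bound] ×0; r1 [bound] ×1
left-to-right use order: r, f, r1, q
typing: ill-typed: argument of type (T3 → T3) → T1 where T1 is required
summary: ordered ✗ | linear ✗ | affine ✗ | relevant ✗ | unrestricted ✗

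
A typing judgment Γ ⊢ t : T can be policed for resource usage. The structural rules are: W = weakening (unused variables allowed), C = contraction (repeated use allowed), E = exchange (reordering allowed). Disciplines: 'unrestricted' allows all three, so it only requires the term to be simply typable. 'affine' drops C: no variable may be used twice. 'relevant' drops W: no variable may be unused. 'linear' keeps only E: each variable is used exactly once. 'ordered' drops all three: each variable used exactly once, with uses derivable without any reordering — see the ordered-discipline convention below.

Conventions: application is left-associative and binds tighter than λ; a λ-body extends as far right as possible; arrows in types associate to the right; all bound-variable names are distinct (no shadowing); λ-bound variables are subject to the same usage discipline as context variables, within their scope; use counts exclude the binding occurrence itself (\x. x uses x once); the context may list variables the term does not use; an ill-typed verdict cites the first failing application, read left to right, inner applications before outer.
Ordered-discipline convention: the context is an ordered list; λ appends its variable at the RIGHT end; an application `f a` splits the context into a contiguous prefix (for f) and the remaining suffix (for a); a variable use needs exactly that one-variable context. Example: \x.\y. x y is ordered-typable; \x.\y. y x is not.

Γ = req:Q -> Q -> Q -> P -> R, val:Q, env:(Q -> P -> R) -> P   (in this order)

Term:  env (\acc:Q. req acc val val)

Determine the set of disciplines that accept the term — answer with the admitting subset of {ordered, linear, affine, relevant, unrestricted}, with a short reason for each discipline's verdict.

admitting disciplines: relevant, unrestricted
variable uses: req ×1, val ×2, env ×1, acc (bound) ×1
left-to-right use order: env, req, acc, val, val
typing: well-typed — term : P
ordered: ✗, needs contraction — val ×2
linear: ✗, needs contraction — val ×2
affine: ✗, needs contraction — val ×2
relevant: ✓, req, val, env, acc: all used, weakening unneeded
unrestricted: ✓, simply typable at P; W, C, E all held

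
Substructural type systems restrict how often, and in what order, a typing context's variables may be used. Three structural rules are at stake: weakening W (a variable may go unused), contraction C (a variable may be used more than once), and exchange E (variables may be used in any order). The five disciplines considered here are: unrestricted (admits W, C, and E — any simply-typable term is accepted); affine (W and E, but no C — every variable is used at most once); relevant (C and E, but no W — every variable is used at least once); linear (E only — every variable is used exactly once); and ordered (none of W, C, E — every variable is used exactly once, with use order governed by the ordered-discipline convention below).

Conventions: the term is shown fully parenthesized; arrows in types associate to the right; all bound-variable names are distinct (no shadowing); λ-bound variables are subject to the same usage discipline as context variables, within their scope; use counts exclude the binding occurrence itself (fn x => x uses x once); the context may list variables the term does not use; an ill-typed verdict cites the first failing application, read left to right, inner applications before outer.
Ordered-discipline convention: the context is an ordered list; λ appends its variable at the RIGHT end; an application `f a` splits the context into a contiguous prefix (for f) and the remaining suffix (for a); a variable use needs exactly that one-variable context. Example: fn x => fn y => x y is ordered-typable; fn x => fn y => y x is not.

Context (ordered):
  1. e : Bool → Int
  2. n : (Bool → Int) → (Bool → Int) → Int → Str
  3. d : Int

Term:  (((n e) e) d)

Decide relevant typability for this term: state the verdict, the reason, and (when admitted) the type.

yes — every one of e, n, d appears; term : Str
counts: e ×2; n ×1; d ×1
order of uses: n, e, e, d
typing: well-typed — term : Str
per-discipline verdicts: ordered ✗; linear ✗; affine ✗; relevant ✓; unrestricted ✓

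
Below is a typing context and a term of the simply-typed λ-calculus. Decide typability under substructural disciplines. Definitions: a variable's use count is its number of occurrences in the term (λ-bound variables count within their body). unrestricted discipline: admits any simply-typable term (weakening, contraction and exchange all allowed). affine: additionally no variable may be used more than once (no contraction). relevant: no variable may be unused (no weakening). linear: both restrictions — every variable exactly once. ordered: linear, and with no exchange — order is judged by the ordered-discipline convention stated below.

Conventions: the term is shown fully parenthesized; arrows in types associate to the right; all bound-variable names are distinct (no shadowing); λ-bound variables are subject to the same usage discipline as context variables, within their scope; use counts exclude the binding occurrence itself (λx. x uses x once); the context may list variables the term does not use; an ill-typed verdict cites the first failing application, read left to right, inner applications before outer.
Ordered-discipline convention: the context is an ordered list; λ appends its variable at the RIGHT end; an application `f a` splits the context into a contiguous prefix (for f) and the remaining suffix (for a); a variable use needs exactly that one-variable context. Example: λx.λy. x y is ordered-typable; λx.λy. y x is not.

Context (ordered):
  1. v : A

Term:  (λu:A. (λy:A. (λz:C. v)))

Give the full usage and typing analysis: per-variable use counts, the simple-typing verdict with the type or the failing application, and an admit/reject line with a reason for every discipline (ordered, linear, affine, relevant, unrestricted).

usage: v: 1, u (λ-bound): 0, y (λ-bound): 0, z (λ-bound): 0
use order (left to right): v
typing: the term checks, with type A -> A -> C -> A
ordered ✗ (unused: u, y, z — weakening required)
linear ✗ (unused: u, y, z — weakening required)
affine ✓ (at most one use each (v, u, y, z))
relevant ✗ (unused: u, y, z — weakening required)
unrestricted ✓ (type-checks (A -> A -> C -> A) and nothing is barred)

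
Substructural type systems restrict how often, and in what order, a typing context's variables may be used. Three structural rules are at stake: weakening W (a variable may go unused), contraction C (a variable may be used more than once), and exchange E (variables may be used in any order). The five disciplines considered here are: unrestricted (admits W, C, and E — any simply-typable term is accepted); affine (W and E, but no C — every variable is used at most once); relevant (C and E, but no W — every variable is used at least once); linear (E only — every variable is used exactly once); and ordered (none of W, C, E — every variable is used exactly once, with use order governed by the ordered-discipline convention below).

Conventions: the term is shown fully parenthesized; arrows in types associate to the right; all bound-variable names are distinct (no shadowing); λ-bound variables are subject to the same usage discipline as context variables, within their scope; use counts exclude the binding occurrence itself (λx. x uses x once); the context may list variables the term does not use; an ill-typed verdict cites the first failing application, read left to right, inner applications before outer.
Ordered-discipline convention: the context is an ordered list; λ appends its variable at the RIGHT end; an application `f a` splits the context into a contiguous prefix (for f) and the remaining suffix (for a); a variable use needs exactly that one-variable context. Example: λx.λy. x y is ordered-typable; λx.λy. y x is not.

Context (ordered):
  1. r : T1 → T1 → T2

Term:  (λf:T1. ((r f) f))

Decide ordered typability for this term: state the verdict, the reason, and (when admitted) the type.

no — uses contraction: f ×2
counts: r: 1; f (λ-bound): 2
use order (left to right): r, f, f
typing: well-typed at T1 → T2
per-discipline verdicts: ordered ✗ · linear ✗ · affine ✗ · relevant ✓ · unrestricted ✓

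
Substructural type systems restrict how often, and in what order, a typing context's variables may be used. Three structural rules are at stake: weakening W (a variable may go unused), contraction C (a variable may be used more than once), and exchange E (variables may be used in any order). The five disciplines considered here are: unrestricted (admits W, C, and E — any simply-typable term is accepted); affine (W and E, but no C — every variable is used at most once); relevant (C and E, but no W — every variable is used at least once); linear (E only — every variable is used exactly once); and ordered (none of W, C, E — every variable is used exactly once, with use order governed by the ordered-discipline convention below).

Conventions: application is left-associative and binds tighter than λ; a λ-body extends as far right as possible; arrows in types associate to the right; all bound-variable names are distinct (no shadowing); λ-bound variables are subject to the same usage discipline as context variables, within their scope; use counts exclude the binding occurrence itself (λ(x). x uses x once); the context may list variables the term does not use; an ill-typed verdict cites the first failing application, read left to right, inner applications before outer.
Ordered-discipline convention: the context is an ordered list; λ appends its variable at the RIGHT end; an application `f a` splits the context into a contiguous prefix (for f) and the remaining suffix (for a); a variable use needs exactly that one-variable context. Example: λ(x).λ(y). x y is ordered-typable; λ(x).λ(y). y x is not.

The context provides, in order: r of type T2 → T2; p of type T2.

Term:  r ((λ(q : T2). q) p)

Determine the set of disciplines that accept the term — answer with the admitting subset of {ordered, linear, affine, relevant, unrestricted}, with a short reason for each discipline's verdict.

admitted in: ordered, linear, affine, relevant, unrestricted
counts: r: 1, p: 1, q (λ-bound): 1
order of uses: r, q, p
typing: well-typed at T2
ordered: ✓ — r, p, q once each; derivable with no W/C/E
linear: ✓ — each of r, p, q used exactly once
affine: ✓ — at most one use each (r, p, q)
relevant: ✓ — r, p, q: all used, weakening unneeded
unrestricted: ✓ — simply typable at T2; W, C, E all held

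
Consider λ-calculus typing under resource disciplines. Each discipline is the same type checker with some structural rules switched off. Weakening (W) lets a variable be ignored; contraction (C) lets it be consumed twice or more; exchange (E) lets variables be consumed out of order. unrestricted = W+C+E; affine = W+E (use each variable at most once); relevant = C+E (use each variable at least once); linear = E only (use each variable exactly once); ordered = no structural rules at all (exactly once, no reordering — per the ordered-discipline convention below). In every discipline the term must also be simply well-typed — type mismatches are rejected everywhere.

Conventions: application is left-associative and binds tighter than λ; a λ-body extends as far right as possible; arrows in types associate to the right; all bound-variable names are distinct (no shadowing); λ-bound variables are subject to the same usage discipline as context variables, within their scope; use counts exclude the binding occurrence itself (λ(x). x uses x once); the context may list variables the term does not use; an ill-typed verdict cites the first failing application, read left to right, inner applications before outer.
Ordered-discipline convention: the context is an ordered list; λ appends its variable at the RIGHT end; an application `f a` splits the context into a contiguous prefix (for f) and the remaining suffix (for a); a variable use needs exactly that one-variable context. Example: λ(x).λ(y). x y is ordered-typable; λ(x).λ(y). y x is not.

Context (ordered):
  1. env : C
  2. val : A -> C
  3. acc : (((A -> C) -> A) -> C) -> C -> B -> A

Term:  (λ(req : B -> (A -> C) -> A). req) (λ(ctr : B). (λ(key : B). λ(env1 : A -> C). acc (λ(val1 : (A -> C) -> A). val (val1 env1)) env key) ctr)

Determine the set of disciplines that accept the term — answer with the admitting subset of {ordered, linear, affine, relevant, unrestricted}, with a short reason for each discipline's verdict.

admitting disciplines: linear, affine, relevant, unrestricted
use counts: env: 1×, val: 1×, acc: 1×, req [bound]: 1×, ctr [bound]: 1×, key [bound]: 1×, env1 [bound]: 1×, val1 [bound]: 1×
use order (left to right): req, acc, val, val1, env1, env, key, ctr
typing: well-typed at B -> (A -> C) -> A
ordered: ✗, no contiguous prefix/suffix split fits req, acc, val, val1, env1, env, key, ctr
linear: ✓, exactly-once usage across env, val, acc, req, ctr, key, env1, val1
affine: ✓, no duplicate uses among env, val, acc, req, ctr, key, env1, val1
relevant: ✓, every one of env, val, acc, req, ctr, key, env1, val1 appears
unrestricted: ✓, well-typed at B -> (A -> C) -> A; no restrictions here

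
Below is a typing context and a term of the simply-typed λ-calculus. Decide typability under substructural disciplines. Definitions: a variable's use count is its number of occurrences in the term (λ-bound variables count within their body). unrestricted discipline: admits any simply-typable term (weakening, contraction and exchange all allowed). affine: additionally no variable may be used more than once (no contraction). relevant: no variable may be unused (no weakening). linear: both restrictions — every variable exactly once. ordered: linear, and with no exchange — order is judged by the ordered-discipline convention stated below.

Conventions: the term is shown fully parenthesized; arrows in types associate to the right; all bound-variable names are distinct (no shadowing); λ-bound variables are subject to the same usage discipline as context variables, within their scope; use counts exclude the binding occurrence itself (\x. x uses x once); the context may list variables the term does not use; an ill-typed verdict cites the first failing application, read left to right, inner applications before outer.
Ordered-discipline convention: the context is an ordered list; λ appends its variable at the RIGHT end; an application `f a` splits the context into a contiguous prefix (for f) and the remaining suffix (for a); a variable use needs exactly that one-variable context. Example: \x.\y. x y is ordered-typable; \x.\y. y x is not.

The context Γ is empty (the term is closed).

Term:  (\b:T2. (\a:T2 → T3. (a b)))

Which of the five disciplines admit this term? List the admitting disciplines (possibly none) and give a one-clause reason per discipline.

admitted in: linear, affine, relevant, unrestricted
use counts: b (bound)=1, a (bound)=1
left-to-right use order: a, b
typing: well-typed — term : T2 → (T2 → T3) → T3
ordered: ✗ — no contiguous prefix/suffix split fits a, b
linear: ✓ — b, a: one use apiece
affine: ✓ — b, a: no repeats, contraction unneeded
relevant: ✓ — at least one use each (b, a)
unrestricted: ✓ — simply typable at T2 → (T2 → T3) → T3; W, C, E all held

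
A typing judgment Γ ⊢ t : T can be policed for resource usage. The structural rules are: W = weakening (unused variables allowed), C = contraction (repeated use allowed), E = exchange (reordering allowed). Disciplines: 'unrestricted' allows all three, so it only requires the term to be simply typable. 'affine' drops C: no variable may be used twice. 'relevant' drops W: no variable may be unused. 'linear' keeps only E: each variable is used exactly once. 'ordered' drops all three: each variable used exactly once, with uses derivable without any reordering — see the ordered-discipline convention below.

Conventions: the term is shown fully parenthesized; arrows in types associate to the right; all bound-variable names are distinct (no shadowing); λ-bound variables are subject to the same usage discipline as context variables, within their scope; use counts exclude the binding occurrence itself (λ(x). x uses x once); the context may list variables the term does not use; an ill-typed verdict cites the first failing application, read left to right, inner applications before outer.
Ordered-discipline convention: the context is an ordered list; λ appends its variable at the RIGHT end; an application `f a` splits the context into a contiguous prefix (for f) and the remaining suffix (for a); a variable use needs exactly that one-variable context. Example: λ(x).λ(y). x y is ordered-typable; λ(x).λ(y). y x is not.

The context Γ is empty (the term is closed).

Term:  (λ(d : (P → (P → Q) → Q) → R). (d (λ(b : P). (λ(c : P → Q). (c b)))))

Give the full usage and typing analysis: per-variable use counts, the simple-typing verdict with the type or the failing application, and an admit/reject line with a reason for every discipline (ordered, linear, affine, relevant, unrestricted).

variable uses: d (λ-bound)=1; b (λ-bound)=1; c (λ-bound)=1
uses in reading order: d, c, b
typing: well-typed — term : ((P → (P → Q) → Q) → R) → R
ordered ✗ (needs exchange: uses follow d, c, b)
linear ✓ (d, b, c: one use apiece)
affine ✓ (none of d, b, c used more than once)
relevant ✓ (d, b, c: all used, weakening unneeded)
unrestricted ✓ (well-typed at ((P → (P → Q) → Q) → R) → R; no restrictions here)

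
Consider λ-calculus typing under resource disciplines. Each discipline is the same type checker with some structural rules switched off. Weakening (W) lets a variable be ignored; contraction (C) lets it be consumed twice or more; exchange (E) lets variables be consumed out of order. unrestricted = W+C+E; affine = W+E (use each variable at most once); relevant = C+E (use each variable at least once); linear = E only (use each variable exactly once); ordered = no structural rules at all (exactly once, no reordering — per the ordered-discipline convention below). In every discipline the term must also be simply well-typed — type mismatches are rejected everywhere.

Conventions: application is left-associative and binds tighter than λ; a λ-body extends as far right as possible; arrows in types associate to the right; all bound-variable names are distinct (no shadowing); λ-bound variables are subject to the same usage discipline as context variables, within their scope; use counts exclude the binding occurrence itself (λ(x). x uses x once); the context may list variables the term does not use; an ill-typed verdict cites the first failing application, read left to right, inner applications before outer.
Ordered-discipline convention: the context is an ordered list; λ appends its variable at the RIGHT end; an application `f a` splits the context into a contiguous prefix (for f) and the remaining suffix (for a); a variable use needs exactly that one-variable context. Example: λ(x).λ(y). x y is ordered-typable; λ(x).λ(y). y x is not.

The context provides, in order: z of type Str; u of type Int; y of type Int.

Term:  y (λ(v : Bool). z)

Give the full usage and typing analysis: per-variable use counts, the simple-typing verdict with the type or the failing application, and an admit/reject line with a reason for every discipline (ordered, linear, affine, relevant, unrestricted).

use counts: z=1, u=0, y=1, v (λ-bound)=0
left-to-right use order: y, z
typing: ill-typed: non-arrow in function slot: Int
ordered: ✗ — fails simple typing
linear: ✗ — a type mismatch blocks all five
affine: ✗ — the type mismatch rejects it
relevant: ✗ — not simply typable
unrestricted: ✗ — fails simple typing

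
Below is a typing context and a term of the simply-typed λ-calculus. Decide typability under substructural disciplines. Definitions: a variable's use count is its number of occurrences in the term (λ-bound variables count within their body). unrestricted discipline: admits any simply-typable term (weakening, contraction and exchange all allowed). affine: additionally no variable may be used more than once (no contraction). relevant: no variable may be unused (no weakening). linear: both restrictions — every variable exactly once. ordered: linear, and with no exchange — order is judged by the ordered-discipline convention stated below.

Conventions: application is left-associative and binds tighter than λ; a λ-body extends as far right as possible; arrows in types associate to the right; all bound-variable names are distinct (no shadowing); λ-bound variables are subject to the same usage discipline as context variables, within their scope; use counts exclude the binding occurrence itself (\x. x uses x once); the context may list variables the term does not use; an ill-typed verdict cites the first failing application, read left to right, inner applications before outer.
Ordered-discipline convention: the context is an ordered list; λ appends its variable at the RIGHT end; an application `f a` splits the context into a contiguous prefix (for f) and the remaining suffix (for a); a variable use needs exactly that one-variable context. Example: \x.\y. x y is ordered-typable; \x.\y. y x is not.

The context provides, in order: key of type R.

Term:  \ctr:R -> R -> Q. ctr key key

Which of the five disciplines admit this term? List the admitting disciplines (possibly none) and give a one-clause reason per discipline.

admitted by: relevant, unrestricted
counts: key ×2, ctr (λ-bound) ×1
order of uses: ctr, key, key
typing: ✓ — (R -> R -> Q) -> Q
ordered: ✗, key ×2 used more than once (contraction)
linear: ✗, key ×2 used more than once (contraction)
affine: ✗, key ×2 used more than once (contraction)
relevant: ✓, none of key, ctr goes unused
unrestricted: ✓, type-checks ((R -> R -> Q) -> Q) and nothing is barred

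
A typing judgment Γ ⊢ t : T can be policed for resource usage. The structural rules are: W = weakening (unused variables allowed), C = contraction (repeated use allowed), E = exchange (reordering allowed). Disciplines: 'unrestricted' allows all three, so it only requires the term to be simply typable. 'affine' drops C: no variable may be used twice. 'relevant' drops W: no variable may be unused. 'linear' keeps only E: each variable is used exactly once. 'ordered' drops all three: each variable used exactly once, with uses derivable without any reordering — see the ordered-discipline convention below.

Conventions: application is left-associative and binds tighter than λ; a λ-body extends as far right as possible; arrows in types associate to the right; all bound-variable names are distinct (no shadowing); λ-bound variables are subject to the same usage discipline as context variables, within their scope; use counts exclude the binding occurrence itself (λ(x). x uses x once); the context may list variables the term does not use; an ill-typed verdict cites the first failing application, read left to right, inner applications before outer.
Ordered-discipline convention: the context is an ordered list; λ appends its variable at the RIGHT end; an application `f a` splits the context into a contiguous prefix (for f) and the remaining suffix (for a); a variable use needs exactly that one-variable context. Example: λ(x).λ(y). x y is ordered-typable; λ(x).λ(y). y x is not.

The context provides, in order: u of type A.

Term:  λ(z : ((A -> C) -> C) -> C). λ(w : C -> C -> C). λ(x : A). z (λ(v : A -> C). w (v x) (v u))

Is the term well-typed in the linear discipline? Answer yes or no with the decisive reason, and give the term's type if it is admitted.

no — repeated use of v ×2
counts: u: 1×, z (λ-bound): 1×, w (λ-bound): 1×, x (λ-bound): 1×, v (λ-bound): 2×
order of uses: z, w, v, x, v, u
typing: the term checks, with type (((A -> C) -> C) -> C) -> (C -> C -> C) -> A -> C
per-discipline verdicts: ordered ✗ · linear ✗ · affine ✗ · relevant ✓ · unrestricted ✓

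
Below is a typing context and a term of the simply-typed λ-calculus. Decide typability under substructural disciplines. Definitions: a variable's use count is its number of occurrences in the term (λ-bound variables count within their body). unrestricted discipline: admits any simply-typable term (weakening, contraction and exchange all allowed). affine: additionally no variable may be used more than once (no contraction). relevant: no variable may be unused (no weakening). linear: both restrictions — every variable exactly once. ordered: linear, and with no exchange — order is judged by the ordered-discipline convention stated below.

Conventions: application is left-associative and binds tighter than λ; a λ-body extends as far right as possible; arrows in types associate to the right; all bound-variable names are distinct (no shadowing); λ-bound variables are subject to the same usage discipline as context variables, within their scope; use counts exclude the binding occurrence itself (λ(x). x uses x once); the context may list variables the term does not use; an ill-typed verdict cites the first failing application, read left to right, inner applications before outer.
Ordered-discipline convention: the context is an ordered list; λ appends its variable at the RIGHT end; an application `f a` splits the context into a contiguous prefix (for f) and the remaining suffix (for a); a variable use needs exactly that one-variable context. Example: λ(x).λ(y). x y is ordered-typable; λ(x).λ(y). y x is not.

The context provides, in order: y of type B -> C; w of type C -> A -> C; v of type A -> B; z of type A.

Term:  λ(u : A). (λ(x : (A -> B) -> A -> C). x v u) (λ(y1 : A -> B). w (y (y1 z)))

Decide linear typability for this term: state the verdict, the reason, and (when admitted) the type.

yes — y, w, v, z, u, x, y1: one use apiece; term : A -> C
counts: y ×1, w ×1, v ×1, z ×1, u (bound) ×1, x (bound) ×1, y1 (bound) ×1
use order (left to right): x, v, u, w, y, y1, z
typing: the term checks, with type A -> C
summary: ordered ✗; linear ✓; affine ✓; relevant ✓; unrestricted ✓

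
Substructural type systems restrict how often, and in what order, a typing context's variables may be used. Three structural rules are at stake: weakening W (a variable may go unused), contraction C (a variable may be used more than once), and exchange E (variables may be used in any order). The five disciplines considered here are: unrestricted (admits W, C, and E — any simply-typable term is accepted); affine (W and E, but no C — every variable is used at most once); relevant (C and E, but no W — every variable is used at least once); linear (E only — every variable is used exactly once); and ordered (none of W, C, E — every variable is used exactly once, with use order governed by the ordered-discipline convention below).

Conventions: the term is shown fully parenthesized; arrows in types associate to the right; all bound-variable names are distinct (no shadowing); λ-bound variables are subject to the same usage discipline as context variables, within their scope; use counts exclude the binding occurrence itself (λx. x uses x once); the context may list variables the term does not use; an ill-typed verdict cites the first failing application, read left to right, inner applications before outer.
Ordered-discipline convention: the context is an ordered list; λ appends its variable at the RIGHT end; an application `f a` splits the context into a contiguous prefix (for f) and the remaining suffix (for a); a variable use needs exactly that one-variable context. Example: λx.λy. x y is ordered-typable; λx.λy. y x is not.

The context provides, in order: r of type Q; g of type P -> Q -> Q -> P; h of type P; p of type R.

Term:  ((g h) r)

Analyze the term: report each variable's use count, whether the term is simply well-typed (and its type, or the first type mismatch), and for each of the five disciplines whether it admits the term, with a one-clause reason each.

usage: r ×1; g ×1; h ×1; p ×0
order of uses: g, h, r
typing: ✓ — Q -> P
ordered: ✗, unused: p — weakening required
linear: ✗, unused: p — weakening required
affine: ✓, at most one use each (r, g, h, p)
relevant: ✗, unused: p — weakening required
unrestricted: ✓, simply typable at Q -> P; W, C, E all held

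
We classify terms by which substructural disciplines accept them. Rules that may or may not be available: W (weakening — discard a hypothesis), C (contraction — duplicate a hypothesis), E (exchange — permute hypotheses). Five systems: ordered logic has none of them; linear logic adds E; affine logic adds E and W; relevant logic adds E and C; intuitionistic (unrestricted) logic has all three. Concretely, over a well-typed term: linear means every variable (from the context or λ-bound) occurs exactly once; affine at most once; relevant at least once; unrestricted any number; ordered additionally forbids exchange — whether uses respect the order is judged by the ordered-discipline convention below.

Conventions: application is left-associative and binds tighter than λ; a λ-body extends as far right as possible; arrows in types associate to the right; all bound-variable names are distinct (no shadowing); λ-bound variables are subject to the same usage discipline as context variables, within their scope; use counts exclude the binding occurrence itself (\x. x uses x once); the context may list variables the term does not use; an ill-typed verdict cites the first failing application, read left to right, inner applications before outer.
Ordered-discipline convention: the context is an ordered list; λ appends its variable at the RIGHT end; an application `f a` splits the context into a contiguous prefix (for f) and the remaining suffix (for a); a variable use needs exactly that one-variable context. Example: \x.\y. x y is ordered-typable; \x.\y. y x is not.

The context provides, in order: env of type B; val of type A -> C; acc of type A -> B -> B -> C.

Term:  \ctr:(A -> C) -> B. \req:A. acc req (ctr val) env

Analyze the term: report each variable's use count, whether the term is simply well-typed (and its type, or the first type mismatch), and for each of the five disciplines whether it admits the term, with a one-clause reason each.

usage: env: 1×; val: 1×; acc: 1×; ctr (λ-bound): 1×; req (λ-bound): 1×
order of uses: acc, req, ctr, val, env
typing: well-typed — term : ((A -> C) -> B) -> A -> C
ordered: ✗, no contiguous prefix/suffix split fits acc, req, ctr, val, env
linear: ✓, each of env, val, acc, ctr, req used exactly once
affine: ✓, env, val, acc, ctr, req: no repeats, contraction unneeded
relevant: ✓, none of env, val, acc, ctr, req goes unused
unrestricted: ✓, typability at ((A -> C) -> B) -> A -> C is all that's needed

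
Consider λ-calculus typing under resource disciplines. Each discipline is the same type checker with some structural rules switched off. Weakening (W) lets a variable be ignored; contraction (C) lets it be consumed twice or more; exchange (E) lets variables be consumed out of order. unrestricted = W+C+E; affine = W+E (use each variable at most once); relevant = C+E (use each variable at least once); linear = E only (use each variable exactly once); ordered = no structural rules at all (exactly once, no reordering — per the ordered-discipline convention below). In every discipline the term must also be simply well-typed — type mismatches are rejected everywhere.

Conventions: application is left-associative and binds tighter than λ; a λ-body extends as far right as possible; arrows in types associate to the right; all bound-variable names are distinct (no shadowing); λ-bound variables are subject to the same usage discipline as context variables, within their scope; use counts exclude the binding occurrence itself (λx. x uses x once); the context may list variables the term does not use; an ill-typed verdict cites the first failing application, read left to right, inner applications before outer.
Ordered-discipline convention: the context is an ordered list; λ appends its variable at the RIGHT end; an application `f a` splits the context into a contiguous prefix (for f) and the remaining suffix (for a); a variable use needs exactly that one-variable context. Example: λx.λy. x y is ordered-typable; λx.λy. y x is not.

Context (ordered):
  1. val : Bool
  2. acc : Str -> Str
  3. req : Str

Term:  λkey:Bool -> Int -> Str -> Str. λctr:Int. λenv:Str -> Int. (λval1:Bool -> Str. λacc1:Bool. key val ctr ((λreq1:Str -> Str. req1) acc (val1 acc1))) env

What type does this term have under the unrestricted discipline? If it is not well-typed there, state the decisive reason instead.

not well-typed under unrestricted — not simply typable
counts: val: 1×; acc: 1×; req: 0×; key (λ-bound): 1×; ctr (λ-bound): 1×; env (λ-bound): 1×; val1 (λ-bound): 1×; acc1 (λ-bound): 1×; req1 (λ-bound): 1×
use order (left to right): key, val, ctr, req1, acc, val1, acc1, env
typing: ill-typed: an application expects Bool -> Str but receives Str -> Int
per-discipline verdicts: ordered ✗ | linear ✗ | affine ✗ | relevant ✗ | unrestricted ✗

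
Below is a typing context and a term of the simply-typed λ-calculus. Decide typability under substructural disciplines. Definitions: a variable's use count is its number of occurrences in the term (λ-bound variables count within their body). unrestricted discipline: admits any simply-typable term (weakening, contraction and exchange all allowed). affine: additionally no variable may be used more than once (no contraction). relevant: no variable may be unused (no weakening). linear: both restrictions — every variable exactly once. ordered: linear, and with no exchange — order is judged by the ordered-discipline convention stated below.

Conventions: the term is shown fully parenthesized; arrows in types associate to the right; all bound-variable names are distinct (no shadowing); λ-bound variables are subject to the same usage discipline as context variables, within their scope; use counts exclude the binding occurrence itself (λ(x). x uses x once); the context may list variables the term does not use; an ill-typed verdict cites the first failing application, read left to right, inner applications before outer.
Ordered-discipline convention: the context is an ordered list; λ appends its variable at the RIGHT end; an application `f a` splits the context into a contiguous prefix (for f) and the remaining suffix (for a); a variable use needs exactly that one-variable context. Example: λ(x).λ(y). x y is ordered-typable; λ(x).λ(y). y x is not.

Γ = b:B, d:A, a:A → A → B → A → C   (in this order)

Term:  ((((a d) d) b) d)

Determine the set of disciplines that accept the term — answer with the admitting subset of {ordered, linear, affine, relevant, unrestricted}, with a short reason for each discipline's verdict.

admitted by: relevant, unrestricted
use counts: b ×1; d ×3; a ×1
left-to-right use order: a, d, d, b, d
typing: well-typed at C
ordered: ✗ — uses contraction: d ×3
linear: ✗ — uses contraction: d ×3
affine: ✗ — uses contraction: d ×3
relevant: ✓ — at least one use each (b, d, a)
unrestricted: ✓ — typability at C is all that's needed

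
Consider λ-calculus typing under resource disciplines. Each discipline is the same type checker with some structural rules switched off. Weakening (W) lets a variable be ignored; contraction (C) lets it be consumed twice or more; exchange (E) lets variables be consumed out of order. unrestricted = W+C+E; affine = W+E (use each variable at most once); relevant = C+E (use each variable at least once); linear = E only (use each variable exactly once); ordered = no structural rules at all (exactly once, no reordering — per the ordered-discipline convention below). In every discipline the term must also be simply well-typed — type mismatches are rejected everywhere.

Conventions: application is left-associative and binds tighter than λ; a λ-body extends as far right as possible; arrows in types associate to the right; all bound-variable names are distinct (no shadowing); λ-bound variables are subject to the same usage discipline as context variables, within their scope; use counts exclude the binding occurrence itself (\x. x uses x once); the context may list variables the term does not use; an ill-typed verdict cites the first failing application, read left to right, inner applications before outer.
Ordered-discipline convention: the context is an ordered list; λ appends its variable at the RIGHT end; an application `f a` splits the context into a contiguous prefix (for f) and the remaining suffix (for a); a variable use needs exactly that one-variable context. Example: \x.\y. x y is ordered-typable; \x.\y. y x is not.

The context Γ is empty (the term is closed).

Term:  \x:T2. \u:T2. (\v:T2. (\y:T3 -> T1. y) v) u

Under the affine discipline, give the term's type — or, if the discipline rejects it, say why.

not well-typed under affine — fails simple typing
counts: x (λ-bound)=0, u (λ-bound)=1, v (λ-bound)=1, y (λ-bound)=1
use order (left to right): y, v, u
typing: ill-typed: argument of type T2 where T3 -> T1 is required
summary: ordered ✗ | linear ✗ | affine ✗ | relevant ✗ | unrestricted ✗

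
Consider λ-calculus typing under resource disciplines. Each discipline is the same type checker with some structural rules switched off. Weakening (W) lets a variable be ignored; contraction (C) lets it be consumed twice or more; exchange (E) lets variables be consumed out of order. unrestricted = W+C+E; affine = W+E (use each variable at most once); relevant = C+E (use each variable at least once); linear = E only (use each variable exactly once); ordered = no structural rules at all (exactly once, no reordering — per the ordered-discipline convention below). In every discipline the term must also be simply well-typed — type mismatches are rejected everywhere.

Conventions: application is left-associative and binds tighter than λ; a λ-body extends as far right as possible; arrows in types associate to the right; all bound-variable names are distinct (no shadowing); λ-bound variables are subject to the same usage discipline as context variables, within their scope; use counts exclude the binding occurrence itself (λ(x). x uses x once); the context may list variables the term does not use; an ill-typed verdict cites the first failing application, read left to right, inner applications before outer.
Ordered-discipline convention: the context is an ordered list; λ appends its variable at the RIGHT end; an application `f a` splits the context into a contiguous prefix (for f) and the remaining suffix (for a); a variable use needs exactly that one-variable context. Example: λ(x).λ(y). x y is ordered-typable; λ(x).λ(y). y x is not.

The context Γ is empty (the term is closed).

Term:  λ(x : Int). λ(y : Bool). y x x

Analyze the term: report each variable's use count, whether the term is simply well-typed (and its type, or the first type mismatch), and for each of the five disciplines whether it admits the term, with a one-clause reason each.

use counts: x [bound]: 2, y [bound]: 1
uses in reading order: y, x, x
typing: ill-typed: non-function type Bool applied to an argument
ordered ✗ (the type mismatch rejects it)
linear ✗ (not simply typable)
affine ✗ (fails simple typing)
relevant ✗ (a type mismatch blocks all five)
unrestricted ✗ (the type mismatch rejects it)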